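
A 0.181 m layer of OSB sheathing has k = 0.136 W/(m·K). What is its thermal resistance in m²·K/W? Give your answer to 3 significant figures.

R = L/k = 0.181/0.136 = 1.331 m²·K/W

1.33 m²·K/W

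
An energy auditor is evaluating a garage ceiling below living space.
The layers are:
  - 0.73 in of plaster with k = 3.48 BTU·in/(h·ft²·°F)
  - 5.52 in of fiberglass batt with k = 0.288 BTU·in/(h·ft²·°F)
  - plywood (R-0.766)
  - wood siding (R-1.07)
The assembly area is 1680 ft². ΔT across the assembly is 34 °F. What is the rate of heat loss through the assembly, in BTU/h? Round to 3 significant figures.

0.73/3.48 = 0.2098
5.52/0.288 = 19.17
R_total = 0.2098 + 19.17 + 0.766 + 1.07 = 21.21 ft²·°F·h/BTU
Q = A·ΔT/R = 1680 × 34 / 21.21 = 2693 BTU/h

2690 BTU/h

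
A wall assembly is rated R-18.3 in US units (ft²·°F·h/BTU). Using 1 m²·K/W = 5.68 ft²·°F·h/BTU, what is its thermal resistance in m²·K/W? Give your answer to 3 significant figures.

3.22 m²·K/W

R_SI = 18.3/5.68 = 3.222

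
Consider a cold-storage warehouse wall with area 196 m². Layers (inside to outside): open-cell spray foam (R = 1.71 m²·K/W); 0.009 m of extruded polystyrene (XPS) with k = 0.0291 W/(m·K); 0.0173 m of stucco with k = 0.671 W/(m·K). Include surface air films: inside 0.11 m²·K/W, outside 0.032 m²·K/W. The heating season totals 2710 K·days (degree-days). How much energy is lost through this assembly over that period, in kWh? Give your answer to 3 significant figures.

0.009/0.0291 = 0.3093
0.0173/0.671 = 0.02578
R_total = 0.11 + 1.71 + 0.3093 + 0.02578 + 0.032 = 2.187 m²·K/W
E = A × HDD × 24 / R / 1000 = 196 × 2710 × 24 / 2.187 / 1000 = 5829 kWh

5830 kWh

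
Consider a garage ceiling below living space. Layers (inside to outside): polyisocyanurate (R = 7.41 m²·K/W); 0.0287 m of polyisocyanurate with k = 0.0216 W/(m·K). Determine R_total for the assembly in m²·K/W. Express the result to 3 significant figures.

8.74 m²·K/W

0.0287/0.0216 = 1.329
R_total = 7.41 + 1.329 = 8.739 m²·K/W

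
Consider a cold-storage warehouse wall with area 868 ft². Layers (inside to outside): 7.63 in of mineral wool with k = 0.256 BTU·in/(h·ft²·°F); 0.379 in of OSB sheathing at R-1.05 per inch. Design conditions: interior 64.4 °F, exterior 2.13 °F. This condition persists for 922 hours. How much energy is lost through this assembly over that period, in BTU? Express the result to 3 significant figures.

7.63/0.256 = 29.8
0.379 × 1.05 = 0.398
R_total = 29.8 + 0.398 = 30.2 ft²·°F·h/BTU
Q = 868 × (64.4 − 2.13) / 30.2 = 1790 BTU/h
E = 1790 × 922 = 1650000 BTU

1650000 BTU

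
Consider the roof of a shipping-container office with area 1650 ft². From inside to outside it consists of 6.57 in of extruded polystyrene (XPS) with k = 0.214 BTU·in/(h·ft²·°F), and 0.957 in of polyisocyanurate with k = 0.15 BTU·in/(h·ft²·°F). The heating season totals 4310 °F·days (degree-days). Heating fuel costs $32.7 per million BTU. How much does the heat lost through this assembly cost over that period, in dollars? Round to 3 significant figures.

151 dollars

6.57/0.214 = 30.7
0.957/0.15 = 6.38
R_total = 30.7 + 6.38 = 37.08 ft²·°F·h/BTU
E = A × HDD × 24 / R = 1650 × 4310 × 24 / 37.08 = 4603000 BTU
Cost = 4603000/10⁶ × 32.7 = $150.5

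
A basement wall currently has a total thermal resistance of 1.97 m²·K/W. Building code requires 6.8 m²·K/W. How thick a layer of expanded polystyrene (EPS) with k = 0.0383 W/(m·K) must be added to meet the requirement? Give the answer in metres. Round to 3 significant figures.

ΔR = 6.8 − 1.97 = 4.83 m²·K/W
L = ΔR × k = 4.83 × 0.0383 = 0.185 m

0.185 m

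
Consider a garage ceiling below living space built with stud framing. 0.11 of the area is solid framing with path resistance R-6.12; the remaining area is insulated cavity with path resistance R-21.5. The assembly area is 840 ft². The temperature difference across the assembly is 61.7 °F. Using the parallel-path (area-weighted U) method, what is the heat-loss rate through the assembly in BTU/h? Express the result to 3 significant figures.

3080 BTU/h

U_eff = 0.89/21.5 + 0.11/6.12 = 0.0414 + 0.01797 = 0.05937
R_eff = 1/U_eff = 16.84 ft²·°F·h/BTU
Q = 840 × 61.7 / 16.84 = 3077 BTU/h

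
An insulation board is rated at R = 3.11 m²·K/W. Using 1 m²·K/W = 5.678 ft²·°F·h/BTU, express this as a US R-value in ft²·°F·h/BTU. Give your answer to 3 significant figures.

R_US = 3.11 × 5.678 = 17.66

17.7 ft²·°F·h/BTU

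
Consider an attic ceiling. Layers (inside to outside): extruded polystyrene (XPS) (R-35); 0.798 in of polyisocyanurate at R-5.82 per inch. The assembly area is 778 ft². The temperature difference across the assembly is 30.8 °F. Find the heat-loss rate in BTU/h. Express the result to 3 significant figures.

604 BTU/h

0.798 × 5.82 = 4.644
R_total = 35 + 4.644 = 39.64 ft²·°F·h/BTU
Q = A·ΔT/R = 778 × 30.8 / 39.64 = 604.4 BTU/h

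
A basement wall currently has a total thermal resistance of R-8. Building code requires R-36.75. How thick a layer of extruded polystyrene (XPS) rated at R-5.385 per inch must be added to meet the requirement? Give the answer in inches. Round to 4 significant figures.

ΔR = 36.75 − 8 = 28.75 ft²·°F·h/BTU
L = ΔR / (R/in) = 28.75/5.385 = 5.3389 in

5.339 in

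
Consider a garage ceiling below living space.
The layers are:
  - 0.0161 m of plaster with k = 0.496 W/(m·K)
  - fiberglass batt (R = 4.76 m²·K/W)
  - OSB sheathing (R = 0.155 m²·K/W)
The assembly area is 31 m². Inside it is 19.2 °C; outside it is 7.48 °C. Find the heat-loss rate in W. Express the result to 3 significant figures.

0.0161/0.496 = 0.03246
R_total = 0.03246 + 4.76 + 0.155 = 4.947 m²·K/W
Q = A·ΔT/R = 31 × (19.2 − 7.48) / 4.947 = 73.44 W

73.4 W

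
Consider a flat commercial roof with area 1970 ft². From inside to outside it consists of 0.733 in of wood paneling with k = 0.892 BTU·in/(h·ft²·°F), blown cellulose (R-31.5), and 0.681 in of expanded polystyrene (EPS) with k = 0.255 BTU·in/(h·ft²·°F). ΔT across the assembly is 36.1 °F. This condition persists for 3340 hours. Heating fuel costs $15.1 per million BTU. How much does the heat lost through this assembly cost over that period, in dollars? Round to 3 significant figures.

103 dollars

0.733/0.892 = 0.8217
0.681/0.255 = 2.671
R_total = 0.8217 + 31.5 + 2.671 = 34.99 ft²·°F·h/BTU
Q = 1970 × 36.1 / 34.99 = 2032 BTU/h
E = 2032 × 3340 = 6788000 BTU
Cost = 6788000/10⁶ × 15.1 = $102.5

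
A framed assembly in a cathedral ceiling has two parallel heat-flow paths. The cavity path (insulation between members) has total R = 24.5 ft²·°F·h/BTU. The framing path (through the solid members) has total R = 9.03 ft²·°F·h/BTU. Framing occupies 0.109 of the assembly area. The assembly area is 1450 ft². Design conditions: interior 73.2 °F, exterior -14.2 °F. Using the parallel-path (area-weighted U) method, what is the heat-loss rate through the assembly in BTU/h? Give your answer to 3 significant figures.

U_eff = 0.891/24.5 + 0.109/9.03 = 0.03637 + 0.01207 = 0.04844
R_eff = 1/U_eff = 20.64 ft²·°F·h/BTU
Q = 1450 × (73.2 − (-14.2)) / 20.64 = 6139 BTU/h

6140 BTU/h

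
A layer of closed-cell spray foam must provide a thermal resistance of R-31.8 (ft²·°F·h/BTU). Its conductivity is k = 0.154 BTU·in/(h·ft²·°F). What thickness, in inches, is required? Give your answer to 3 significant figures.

4.90 in

L = R × k = 31.8 × 0.154 = 4.897 in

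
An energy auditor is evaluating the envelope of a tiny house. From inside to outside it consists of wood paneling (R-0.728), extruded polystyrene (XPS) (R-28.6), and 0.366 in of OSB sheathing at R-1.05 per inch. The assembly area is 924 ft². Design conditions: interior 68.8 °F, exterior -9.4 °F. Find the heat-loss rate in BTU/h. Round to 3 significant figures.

2430 BTU/h

0.366 × 1.05 = 0.3843
R_total = 0.728 + 28.6 + 0.3843 = 29.71 ft²·°F·h/BTU
Q = A·ΔT/R = 924 × (68.8 − (-9.4)) / 29.71 = 2432 BTU/h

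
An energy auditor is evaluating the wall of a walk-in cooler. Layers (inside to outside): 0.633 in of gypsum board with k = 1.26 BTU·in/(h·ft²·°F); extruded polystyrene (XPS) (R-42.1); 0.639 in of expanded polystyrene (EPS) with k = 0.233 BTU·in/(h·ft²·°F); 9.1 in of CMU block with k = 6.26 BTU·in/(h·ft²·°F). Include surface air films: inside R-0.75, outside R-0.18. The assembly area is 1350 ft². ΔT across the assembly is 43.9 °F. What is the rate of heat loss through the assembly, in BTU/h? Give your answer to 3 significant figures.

1240 BTU/h

0.633/1.26 = 0.5024
0.639/0.233 = 2.742
9.1/6.26 = 1.454
R_total = 0.75 + 0.5024 + 42.1 + 2.742 + 1.454 + 0.18 = 47.73 ft²·°F·h/BTU
Q = A·ΔT/R = 1350 × 43.9 / 47.73 = 1242 BTU/h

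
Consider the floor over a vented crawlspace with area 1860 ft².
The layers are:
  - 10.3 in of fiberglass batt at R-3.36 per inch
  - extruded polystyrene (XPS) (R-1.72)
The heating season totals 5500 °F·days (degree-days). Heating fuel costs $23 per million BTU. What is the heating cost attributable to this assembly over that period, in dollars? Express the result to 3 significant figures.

155 dollars

10.3 × 3.36 = 34.61
R_total = 34.61 + 1.72 = 36.33 ft²·°F·h/BTU
E = A × HDD × 24 / R = 1860 × 5500 × 24 / 36.33 = 6758000 BTU
Cost = 6758000/10⁶ × 23 = $155.4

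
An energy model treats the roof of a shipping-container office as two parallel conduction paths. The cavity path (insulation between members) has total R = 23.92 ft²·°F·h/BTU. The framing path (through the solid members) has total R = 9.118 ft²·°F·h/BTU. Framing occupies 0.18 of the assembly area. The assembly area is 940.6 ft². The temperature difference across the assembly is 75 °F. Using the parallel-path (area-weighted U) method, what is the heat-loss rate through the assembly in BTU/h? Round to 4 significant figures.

3811 BTU/h

U_eff = 0.82/23.92 + 0.18/9.118 = 0.034281 + 0.019741 = 0.054022
R_eff = 1/U_eff = 18.511 ft²·°F·h/BTU
Q = 940.6 × 75 / 18.511 = 3811 BTU/h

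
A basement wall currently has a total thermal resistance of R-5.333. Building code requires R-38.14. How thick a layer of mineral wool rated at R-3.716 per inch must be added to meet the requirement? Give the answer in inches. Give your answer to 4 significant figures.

8.829 in

ΔR = 38.14 − 5.333 = 32.807 ft²·°F·h/BTU
L = ΔR / (R/in) = 32.807/3.716 = 8.8286 in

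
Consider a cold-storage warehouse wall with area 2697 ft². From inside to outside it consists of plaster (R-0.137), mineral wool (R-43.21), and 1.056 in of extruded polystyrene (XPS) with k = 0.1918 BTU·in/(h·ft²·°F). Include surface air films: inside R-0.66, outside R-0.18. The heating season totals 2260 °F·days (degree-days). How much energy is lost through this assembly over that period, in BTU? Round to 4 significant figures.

2944000 BTU

1.056/0.1918 = 5.5057
R_total = 0.66 + 0.137 + 43.21 + 5.5057 + 0.18 = 49.693 ft²·°F·h/BTU
E = A × HDD × 24 / R = 2697 × 2260 × 24 / 49.693 = 2943800 BTU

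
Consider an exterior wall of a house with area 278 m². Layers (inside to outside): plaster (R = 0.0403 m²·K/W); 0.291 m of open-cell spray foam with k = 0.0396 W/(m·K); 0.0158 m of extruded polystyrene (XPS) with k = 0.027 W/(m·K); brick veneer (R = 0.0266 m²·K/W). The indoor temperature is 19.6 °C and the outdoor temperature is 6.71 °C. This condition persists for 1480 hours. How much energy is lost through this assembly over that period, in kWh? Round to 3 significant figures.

0.291/0.0396 = 7.348
0.0158/0.027 = 0.5852
R_total = 0.0403 + 7.348 + 0.5852 + 0.0266 = 8.001 m²·K/W
Q = 278 × (19.6 − 6.71) / 8.001 = 447.9 W
E = 447.9 W × 1480 h / 1000 = 662.9 kWh

663 kWh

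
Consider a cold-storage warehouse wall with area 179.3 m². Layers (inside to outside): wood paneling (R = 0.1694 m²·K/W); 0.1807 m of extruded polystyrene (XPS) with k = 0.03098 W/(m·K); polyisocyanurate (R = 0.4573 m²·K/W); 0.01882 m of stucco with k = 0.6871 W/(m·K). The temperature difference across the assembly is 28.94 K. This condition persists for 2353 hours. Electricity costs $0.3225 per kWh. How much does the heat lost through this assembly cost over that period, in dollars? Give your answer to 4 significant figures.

607.0 dollars

0.1807/0.03098 = 5.8328
0.01882/0.6871 = 0.02739
R_total = 0.1694 + 5.8328 + 0.4573 + 0.02739 = 6.4869 m²·K/W
Q = 179.3 × 28.94 / 6.4869 = 799.91 W
E = 799.91 W × 2353 h / 1000 = 1882.2 kWh
Cost = 1882.2 × 0.3225 = $607.01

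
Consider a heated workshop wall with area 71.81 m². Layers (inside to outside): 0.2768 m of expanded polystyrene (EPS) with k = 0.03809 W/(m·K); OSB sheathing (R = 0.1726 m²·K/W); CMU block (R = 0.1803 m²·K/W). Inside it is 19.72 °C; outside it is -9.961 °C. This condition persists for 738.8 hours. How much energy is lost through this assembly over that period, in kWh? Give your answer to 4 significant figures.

0.2768/0.03809 = 7.267
R_total = 7.267 + 0.1726 + 0.1803 = 7.6199 m²·K/W
Q = 71.81 × (19.72 − (-9.961)) / 7.6199 = 279.71 W
E = 279.71 W × 738.8 h / 1000 = 206.65 kWh

206.7 kWh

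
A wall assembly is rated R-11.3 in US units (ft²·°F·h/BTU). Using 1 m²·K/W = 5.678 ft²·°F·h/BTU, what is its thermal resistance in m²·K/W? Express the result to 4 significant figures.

R_SI = 11.3/5.678 = 1.9901

1.990 m²·K/W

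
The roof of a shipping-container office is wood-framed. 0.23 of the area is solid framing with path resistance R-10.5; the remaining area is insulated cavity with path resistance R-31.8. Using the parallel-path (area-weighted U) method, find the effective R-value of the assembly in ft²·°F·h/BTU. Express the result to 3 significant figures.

U_eff = 0.77/31.8 + 0.23/10.5 = 0.02421 + 0.0219 = 0.04612
R_eff = 1/U_eff = 21.68 ft²·°F·h/BTU

21.7 ft²·°F·h/BTU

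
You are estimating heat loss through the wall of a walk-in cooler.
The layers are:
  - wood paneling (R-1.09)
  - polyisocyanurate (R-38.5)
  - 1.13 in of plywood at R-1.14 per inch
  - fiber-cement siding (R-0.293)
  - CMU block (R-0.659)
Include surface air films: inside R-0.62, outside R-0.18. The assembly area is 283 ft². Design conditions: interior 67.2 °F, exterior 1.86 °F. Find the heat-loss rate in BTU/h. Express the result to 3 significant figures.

1.13 × 1.14 = 1.288
R_total = 0.62 + 1.09 + 38.5 + 1.288 + 0.293 + 0.659 + 0.18 = 42.63 ft²·°F·h/BTU
Q = A·ΔT/R = 283 × (67.2 − 1.86) / 42.63 = 433.8 BTU/h

434 BTU/h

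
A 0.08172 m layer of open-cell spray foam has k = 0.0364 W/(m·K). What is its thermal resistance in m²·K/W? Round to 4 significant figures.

2.245 m²·K/W

R = L/k = 0.08172/0.0364 = 2.2451 m²·K/W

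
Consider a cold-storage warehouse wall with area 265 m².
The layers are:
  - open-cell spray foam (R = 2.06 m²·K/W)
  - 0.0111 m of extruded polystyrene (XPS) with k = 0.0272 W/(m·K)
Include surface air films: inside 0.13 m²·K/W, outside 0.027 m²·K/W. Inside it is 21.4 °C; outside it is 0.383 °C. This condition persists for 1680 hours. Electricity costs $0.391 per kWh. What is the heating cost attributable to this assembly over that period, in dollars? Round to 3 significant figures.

1390 dollars

0.0111/0.0272 = 0.4081
R_total = 0.13 + 2.06 + 0.4081 + 0.027 = 2.625 m²·K/W
Q = 265 × (21.4 − 0.383) / 2.625 = 2122 W
E = 2122 W × 1680 h / 1000 = 3564 kWh
Cost = 3564 × 0.391 = $1394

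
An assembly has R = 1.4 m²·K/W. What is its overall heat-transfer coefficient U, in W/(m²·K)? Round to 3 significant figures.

0.714 W/(m²·K)

U = 1/R = 1/1.4 = 0.7143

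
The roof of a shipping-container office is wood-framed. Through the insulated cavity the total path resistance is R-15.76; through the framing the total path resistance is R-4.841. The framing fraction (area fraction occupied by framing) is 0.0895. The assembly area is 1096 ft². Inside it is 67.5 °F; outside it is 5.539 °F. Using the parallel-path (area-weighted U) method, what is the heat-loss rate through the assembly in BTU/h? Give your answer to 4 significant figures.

U_eff = 0.9105/15.76 + 0.0895/4.841 = 0.057773 + 0.018488 = 0.076261
R_eff = 1/U_eff = 13.113 ft²·°F·h/BTU
Q = 1096 × (67.5 − 5.539) / 13.113 = 5178.8 BTU/h

5179 BTU/h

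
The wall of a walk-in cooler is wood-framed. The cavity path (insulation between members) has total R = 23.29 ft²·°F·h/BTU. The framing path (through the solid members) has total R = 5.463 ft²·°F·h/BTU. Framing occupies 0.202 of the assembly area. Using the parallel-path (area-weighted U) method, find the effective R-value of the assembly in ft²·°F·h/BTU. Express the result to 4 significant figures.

14.04 ft²·°F·h/BTU

U_eff = 0.798/23.29 + 0.202/5.463 = 0.034264 + 0.036976 = 0.07124
R_eff = 1/U_eff = 14.037 ft²·°F·h/BTU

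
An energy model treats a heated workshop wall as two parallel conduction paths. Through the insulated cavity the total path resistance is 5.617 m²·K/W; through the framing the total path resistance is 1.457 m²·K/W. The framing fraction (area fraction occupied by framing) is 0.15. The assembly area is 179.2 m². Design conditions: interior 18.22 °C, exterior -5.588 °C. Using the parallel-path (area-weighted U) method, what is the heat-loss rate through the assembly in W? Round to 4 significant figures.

1085 W

U_eff = 0.85/5.617 + 0.15/1.457 = 0.15133 + 0.10295 = 0.25428
R_eff = 1/U_eff = 3.9327 m²·K/W
Q = 179.2 × (18.22 − (-5.588)) / 3.9327 = 1084.8 W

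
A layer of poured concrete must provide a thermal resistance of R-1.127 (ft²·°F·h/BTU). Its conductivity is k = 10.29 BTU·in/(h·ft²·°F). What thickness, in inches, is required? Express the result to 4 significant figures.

L = R × k = 1.127 × 10.29 = 11.597 in

11.60 in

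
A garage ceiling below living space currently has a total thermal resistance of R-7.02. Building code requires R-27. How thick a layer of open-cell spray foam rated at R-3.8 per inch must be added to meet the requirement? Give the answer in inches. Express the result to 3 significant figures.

ΔR = 27 − 7.02 = 19.98 ft²·°F·h/BTU
L = ΔR / (R/in) = 19.98/3.8 = 5.258 in

5.26 in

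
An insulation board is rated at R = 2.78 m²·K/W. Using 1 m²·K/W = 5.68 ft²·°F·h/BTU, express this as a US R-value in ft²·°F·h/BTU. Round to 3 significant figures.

R_US = 2.78 × 5.68 = 15.79

15.8 ft²·°F·h/BTU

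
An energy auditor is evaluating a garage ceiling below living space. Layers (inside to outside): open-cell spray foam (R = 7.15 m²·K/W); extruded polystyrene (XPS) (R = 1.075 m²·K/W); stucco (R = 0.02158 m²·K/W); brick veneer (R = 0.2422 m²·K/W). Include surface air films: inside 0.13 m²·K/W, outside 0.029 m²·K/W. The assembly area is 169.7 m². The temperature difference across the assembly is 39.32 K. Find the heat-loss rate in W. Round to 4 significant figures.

R_total = 0.13 + 7.15 + 1.075 + 0.02158 + 0.2422 + 0.029 = 8.6478 m²·K/W
Q = A·ΔT/R = 169.7 × 39.32 / 8.6478 = 771.6 W

771.6 W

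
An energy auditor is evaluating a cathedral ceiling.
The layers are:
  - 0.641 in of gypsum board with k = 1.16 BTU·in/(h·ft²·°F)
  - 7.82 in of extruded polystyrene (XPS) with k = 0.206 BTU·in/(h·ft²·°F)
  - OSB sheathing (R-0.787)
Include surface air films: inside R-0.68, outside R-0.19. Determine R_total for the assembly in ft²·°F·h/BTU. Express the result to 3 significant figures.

40.2 ft²·°F·h/BTU

0.641/1.16 = 0.5526
7.82/0.206 = 37.96
R_total = 0.68 + 0.5526 + 37.96 + 0.787 + 0.19 = 40.17 ft²·°F·h/BTU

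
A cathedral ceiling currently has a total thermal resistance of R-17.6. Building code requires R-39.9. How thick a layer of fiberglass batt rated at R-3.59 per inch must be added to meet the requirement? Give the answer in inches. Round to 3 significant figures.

ΔR = 39.9 − 17.6 = 22.3 ft²·°F·h/BTU
L = ΔR / (R/in) = 22.3/3.59 = 6.212 in

6.21 in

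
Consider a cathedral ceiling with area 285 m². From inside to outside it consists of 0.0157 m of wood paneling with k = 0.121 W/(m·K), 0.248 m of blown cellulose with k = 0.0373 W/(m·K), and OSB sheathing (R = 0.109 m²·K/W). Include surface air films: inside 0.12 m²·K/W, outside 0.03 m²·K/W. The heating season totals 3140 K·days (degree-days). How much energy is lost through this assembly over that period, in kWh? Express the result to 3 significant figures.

0.0157/0.121 = 0.1298
0.248/0.0373 = 6.649
R_total = 0.12 + 0.1298 + 6.649 + 0.109 + 0.03 = 7.038 m²·K/W
E = A × HDD × 24 / R / 1000 = 285 × 3140 × 24 / 7.038 / 1000 = 3052 kWh

3050 kWh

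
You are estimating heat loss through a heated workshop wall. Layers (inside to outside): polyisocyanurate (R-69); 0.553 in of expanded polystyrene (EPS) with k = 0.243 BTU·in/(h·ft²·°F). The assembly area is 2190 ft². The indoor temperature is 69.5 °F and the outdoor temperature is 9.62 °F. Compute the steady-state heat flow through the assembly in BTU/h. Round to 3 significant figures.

1840 BTU/h

0.553/0.243 = 2.276
R_total = 69 + 2.276 = 71.28 ft²·°F·h/BTU
Q = A·ΔT/R = 2190 × (69.5 − 9.62) / 71.28 = 1840 BTU/h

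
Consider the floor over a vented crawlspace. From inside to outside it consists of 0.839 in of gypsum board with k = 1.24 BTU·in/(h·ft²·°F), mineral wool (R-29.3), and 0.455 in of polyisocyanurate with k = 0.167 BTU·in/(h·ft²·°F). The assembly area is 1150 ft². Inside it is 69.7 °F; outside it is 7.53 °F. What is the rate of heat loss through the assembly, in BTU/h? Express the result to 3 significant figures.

0.839/1.24 = 0.6766
0.455/0.167 = 2.725
R_total = 0.6766 + 29.3 + 2.725 = 32.7 ft²·°F·h/BTU
Q = A·ΔT/R = 1150 × (69.7 − 7.53) / 32.7 = 2186 BTU/h

2190 BTU/h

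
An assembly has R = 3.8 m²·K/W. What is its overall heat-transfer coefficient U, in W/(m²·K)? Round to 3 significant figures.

U = 1/R = 1/3.8 = 0.2632

0.263 W/(m²·K)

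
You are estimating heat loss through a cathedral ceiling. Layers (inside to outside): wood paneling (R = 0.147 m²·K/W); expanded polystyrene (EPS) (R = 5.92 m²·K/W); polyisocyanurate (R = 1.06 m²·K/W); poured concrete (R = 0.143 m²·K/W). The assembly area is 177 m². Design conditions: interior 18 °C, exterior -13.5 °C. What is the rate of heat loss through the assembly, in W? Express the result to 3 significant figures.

767 W

R_total = 0.147 + 5.92 + 1.06 + 0.143 = 7.27 m²·K/W
Q = A·ΔT/R = 177 × (18 − (-13.5)) / 7.27 = 766.9 W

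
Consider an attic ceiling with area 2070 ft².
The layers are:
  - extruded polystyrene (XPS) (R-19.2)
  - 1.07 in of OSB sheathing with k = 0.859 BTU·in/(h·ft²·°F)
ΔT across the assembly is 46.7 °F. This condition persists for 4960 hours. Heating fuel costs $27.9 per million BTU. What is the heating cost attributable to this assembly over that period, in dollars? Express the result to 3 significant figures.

654 dollars

1.07/0.859 = 1.246
R_total = 19.2 + 1.246 = 20.45 ft²·°F·h/BTU
Q = 2070 × 46.7 / 20.45 = 4728 BTU/h
E = 4728 × 4960 = 23450000 BTU
Cost = 23450000/10⁶ × 27.9 = $654.3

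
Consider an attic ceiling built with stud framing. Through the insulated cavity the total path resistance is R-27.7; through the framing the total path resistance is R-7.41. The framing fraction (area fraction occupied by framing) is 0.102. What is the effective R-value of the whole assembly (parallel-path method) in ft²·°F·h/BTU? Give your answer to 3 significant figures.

U_eff = 0.898/27.7 + 0.102/7.41 = 0.03242 + 0.01377 = 0.04618
R_eff = 1/U_eff = 21.65 ft²·°F·h/BTU

21.7 ft²·°F·h/BTU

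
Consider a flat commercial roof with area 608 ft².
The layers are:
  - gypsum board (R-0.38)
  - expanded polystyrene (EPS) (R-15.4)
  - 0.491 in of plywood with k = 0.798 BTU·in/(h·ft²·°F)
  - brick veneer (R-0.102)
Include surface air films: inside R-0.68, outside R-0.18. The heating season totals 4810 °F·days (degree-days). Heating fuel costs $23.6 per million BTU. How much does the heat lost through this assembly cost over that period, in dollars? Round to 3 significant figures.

0.491/0.798 = 0.6153
R_total = 0.68 + 0.38 + 15.4 + 0.6153 + 0.102 + 0.18 = 17.36 ft²·°F·h/BTU
E = A × HDD × 24 / R = 608 × 4810 × 24 / 17.36 = 4044000 BTU
Cost = 4044000/10⁶ × 23.6 = $95.43

95.4 dollars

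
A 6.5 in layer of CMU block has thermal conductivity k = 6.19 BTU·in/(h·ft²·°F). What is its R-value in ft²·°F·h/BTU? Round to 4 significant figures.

R = L/k = 6.5/6.19 = 1.0501 ft²·°F·h/BTU

1.050 ft²·°F·h/BTU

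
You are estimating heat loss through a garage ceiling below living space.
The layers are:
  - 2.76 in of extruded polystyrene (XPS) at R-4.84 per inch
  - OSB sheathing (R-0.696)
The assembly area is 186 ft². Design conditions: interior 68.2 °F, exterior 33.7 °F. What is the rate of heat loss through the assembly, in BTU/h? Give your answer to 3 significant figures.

2.76 × 4.84 = 13.36
R_total = 13.36 + 0.696 = 14.05 ft²·°F·h/BTU
Q = A·ΔT/R = 186 × (68.2 − 33.7) / 14.05 = 456.6 BTU/h

457 BTU/h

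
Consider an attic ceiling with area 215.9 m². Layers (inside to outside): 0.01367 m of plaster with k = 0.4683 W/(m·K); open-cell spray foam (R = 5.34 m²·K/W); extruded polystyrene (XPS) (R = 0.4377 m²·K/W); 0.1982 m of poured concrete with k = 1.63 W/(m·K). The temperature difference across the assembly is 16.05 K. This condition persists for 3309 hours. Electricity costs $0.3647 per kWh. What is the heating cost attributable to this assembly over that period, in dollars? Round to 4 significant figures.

0.01367/0.4683 = 0.029191
0.1982/1.63 = 0.1216
R_total = 0.029191 + 5.34 + 0.4377 + 0.1216 = 5.9285 m²·K/W
Q = 215.9 × 16.05 / 5.9285 = 584.5 W
E = 584.5 W × 3309 h / 1000 = 1934.1 kWh
Cost = 1934.1 × 0.3647 = $705.37

705.4 dollars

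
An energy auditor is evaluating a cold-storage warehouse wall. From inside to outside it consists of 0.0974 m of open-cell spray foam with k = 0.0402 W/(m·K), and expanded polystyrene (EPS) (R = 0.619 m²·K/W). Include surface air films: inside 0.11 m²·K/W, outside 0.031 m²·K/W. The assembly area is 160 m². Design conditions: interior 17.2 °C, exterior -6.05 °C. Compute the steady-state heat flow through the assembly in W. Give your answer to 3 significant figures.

0.0974/0.0402 = 2.423
R_total = 0.11 + 2.423 + 0.619 + 0.031 = 3.183 m²·K/W
Q = A·ΔT/R = 160 × (17.2 − (-6.05)) / 3.183 = 1169 W

1170 W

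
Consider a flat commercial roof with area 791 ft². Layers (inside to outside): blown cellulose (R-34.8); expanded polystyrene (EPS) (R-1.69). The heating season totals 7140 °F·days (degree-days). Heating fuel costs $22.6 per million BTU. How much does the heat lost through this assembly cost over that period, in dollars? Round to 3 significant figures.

R_total = 34.8 + 1.69 = 36.49 ft²·°F·h/BTU
E = A × HDD × 24 / R = 791 × 7140 × 24 / 36.49 = 3715000 BTU
Cost = 3715000/10⁶ × 22.6 = $83.95

83.9 dollars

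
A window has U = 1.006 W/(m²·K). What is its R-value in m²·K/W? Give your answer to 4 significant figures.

0.9940 m²·K/W

R = 1/U = 1/1.006 = 0.99404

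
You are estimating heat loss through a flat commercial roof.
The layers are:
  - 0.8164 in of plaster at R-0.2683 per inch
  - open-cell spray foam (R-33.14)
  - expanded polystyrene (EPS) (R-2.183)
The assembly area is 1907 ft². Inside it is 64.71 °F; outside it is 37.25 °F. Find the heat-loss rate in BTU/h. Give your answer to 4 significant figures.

1473 BTU/h

0.8164 × 0.2683 = 0.21904
R_total = 0.21904 + 33.14 + 2.183 = 35.542 ft²·°F·h/BTU
Q = A·ΔT/R = 1907 × (64.71 − 37.25) / 35.542 = 1473.4 BTU/h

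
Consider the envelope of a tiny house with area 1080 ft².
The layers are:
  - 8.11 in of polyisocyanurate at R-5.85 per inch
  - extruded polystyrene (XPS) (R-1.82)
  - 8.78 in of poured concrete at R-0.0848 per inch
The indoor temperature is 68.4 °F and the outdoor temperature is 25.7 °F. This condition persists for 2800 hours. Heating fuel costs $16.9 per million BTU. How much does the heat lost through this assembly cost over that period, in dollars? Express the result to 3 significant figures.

43.6 dollars

8.11 × 5.85 = 47.44
8.78 × 0.0848 = 0.7445
R_total = 47.44 + 1.82 + 0.7445 = 50.01 ft²·°F·h/BTU
Q = 1080 × (68.4 − 25.7) / 50.01 = 922.2 BTU/h
E = 922.2 × 2800 = 2582000 BTU
Cost = 2582000/10⁶ × 16.9 = $43.64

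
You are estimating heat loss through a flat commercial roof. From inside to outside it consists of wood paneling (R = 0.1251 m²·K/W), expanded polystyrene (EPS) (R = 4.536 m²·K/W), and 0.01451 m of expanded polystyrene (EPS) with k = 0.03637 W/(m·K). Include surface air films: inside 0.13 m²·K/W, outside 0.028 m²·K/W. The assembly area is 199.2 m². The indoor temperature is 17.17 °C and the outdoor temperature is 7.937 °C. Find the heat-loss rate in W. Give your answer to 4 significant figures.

352.5 W

0.01451/0.03637 = 0.39896
R_total = 0.13 + 0.1251 + 4.536 + 0.39896 + 0.028 = 5.2181 m²·K/W
Q = A·ΔT/R = 199.2 × (17.17 − 7.937) / 5.2181 = 352.47 W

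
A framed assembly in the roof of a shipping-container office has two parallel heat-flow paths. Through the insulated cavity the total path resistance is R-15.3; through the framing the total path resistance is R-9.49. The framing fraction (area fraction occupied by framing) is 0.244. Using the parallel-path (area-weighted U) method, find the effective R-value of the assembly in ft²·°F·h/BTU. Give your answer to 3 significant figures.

U_eff = 0.756/15.3 + 0.244/9.49 = 0.04941 + 0.02571 = 0.07512
R_eff = 1/U_eff = 13.31 ft²·°F·h/BTU

13.3 ft²·°F·h/BTU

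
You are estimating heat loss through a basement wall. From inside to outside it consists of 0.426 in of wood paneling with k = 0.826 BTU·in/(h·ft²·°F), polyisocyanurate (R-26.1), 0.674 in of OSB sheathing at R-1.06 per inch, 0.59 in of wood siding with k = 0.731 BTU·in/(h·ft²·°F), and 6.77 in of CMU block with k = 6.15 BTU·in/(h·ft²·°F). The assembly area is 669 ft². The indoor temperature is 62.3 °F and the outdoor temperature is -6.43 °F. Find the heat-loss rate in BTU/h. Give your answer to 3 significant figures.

0.426/0.826 = 0.5157
0.674 × 1.06 = 0.7144
0.59/0.731 = 0.8071
6.77/6.15 = 1.101
R_total = 0.5157 + 26.1 + 0.7144 + 0.8071 + 1.101 = 29.24 ft²·°F·h/BTU
Q = A·ΔT/R = 669 × (62.3 − (-6.43)) / 29.24 = 1573 BTU/h

1570 BTU/h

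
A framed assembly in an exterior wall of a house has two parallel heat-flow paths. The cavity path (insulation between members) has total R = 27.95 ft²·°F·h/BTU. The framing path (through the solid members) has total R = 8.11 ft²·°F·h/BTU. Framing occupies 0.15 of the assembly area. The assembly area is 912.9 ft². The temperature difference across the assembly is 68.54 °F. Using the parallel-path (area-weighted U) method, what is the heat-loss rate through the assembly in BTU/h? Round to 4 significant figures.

U_eff = 0.85/27.95 + 0.15/8.11 = 0.030411 + 0.018496 = 0.048907
R_eff = 1/U_eff = 20.447 ft²·°F·h/BTU
Q = 912.9 × 68.54 / 20.447 = 3060.1 BTU/h

3060 BTU/h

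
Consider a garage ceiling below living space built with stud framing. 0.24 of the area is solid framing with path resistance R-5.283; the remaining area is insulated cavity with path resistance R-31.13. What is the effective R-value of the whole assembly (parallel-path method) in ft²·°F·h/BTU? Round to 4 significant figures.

U_eff = 0.76/31.13 + 0.24/5.283 = 0.024414 + 0.045429 = 0.069842
R_eff = 1/U_eff = 14.318 ft²·°F·h/BTU

14.32 ft²·°F·h/BTU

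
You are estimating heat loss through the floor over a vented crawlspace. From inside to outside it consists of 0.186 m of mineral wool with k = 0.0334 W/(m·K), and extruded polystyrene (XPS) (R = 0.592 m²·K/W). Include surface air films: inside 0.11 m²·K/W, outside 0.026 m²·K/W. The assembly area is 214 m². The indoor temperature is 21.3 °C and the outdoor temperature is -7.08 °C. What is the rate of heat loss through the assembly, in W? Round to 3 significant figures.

0.186/0.0334 = 5.569
R_total = 0.11 + 5.569 + 0.592 + 0.026 = 6.297 m²·K/W
Q = A·ΔT/R = 214 × (21.3 − (-7.08)) / 6.297 = 964.5 W

964 W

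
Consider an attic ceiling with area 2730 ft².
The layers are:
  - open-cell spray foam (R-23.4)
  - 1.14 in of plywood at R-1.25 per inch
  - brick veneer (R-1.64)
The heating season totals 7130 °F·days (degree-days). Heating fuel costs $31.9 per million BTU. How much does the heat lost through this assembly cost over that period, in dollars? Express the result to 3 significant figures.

563 dollars

1.14 × 1.25 = 1.425
R_total = 23.4 + 1.425 + 1.64 = 26.46 ft²·°F·h/BTU
E = A × HDD × 24 / R = 2730 × 7130 × 24 / 26.46 = 17650000 BTU
Cost = 17650000/10⁶ × 31.9 = $563.1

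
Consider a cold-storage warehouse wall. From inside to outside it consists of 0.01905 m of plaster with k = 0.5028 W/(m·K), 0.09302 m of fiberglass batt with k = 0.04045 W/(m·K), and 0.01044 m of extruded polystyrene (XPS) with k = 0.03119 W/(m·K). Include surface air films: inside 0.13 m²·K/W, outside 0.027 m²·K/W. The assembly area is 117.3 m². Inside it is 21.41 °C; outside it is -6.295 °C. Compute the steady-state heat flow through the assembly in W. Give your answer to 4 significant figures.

0.01905/0.5028 = 0.037888
0.09302/0.04045 = 2.2996
0.01044/0.03119 = 0.33472
R_total = 0.13 + 0.037888 + 2.2996 + 0.33472 + 0.027 = 2.8292 m²·K/W
Q = A·ΔT/R = 117.3 × (21.41 − (-6.295)) / 2.8292 = 1148.6 W

1149 W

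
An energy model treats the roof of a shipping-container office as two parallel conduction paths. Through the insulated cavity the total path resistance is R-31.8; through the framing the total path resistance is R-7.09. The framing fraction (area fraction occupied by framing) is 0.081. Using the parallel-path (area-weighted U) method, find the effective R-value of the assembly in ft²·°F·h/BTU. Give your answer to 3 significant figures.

U_eff = 0.919/31.8 + 0.081/7.09 = 0.0289 + 0.01142 = 0.04032
R_eff = 1/U_eff = 24.8 ft²·°F·h/BTU

24.8 ft²·°F·h/BTU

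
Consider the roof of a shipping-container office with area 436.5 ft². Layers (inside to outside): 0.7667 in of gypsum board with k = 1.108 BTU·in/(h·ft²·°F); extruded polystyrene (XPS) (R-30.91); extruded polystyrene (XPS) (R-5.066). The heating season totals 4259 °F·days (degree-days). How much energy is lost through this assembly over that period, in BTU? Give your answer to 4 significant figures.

1217000 BTU

0.7667/1.108 = 0.69197
R_total = 0.69197 + 30.91 + 5.066 = 36.668 ft²·°F·h/BTU
E = A × HDD × 24 / R = 436.5 × 4259 × 24 / 36.668 = 1216800 BTU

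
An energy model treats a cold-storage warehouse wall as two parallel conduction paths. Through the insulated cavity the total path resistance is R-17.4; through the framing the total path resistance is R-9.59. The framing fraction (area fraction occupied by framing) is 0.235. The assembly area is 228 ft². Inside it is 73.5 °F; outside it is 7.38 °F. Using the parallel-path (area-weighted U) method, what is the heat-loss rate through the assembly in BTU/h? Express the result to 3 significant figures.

U_eff = 0.765/17.4 + 0.235/9.59 = 0.04397 + 0.0245 = 0.06847
R_eff = 1/U_eff = 14.6 ft²·°F·h/BTU
Q = 228 × (73.5 − 7.38) / 14.6 = 1032 BTU/h

1030 BTU/h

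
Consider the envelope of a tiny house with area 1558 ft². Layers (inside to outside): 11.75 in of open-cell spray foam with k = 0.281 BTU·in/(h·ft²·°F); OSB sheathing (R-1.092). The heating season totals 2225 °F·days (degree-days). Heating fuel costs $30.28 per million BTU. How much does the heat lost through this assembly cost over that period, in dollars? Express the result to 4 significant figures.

58.71 dollars

11.75/0.281 = 41.815
R_total = 41.815 + 1.092 = 42.907 ft²·°F·h/BTU
E = A × HDD × 24 / R = 1558 × 2225 × 24 / 42.907 = 1939000 BTU
Cost = 1939000/10⁶ × 30.28 = $58.713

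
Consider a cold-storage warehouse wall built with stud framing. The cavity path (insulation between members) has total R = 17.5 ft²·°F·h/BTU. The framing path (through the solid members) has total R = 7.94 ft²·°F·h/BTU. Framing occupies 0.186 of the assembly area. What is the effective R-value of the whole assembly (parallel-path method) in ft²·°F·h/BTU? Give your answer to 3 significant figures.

U_eff = 0.814/17.5 + 0.186/7.94 = 0.04651 + 0.02343 = 0.06994
R_eff = 1/U_eff = 14.3 ft²·°F·h/BTU

14.3 ft²·°F·h/BTU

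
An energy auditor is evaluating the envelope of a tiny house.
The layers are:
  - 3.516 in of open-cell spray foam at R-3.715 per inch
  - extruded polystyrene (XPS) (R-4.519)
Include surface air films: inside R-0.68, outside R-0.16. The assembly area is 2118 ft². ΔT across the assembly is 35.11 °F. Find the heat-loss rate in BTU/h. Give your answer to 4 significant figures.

4037 BTU/h

3.516 × 3.715 = 13.062
R_total = 0.68 + 13.062 + 4.519 + 0.16 = 18.421 ft²·°F·h/BTU
Q = A·ΔT/R = 2118 × 35.11 / 18.421 = 4036.9 BTU/h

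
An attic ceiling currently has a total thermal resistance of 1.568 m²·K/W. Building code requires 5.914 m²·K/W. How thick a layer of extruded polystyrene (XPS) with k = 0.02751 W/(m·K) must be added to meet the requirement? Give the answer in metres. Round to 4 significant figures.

ΔR = 5.914 − 1.568 = 4.346 m²·K/W
L = ΔR × k = 4.346 × 0.02751 = 0.11956 m

0.1196 m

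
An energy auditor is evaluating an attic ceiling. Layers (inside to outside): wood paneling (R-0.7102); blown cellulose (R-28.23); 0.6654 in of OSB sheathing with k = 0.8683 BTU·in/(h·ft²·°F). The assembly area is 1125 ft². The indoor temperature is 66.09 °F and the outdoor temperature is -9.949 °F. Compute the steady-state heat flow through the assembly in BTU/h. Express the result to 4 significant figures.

0.6654/0.8683 = 0.76633
R_total = 0.7102 + 28.23 + 0.76633 = 29.707 ft²·°F·h/BTU
Q = A·ΔT/R = 1125 × (66.09 − (-9.949)) / 29.707 = 2879.6 BTU/h

2880 BTU/h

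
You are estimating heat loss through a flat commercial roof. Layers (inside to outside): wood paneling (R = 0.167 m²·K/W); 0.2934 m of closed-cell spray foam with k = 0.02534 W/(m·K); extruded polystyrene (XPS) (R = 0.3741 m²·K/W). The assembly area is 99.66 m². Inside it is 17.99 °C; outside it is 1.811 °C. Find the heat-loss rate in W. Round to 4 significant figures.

133.0 W

0.2934/0.02534 = 11.579
R_total = 0.167 + 11.579 + 0.3741 = 12.12 m²·K/W
Q = A·ΔT/R = 99.66 × (17.99 − 1.811) / 12.12 = 133.04 W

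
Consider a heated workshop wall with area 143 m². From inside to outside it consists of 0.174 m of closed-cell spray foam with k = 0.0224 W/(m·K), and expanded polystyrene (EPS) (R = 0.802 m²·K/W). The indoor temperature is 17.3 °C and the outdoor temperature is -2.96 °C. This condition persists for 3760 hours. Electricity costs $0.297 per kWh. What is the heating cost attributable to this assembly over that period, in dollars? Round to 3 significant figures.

378 dollars

0.174/0.0224 = 7.768
R_total = 7.768 + 0.802 = 8.57 m²·K/W
Q = 143 × (17.3 − (-2.96)) / 8.57 = 338.1 W
E = 338.1 W × 3760 h / 1000 = 1271 kWh
Cost = 1271 × 0.297 = $377.5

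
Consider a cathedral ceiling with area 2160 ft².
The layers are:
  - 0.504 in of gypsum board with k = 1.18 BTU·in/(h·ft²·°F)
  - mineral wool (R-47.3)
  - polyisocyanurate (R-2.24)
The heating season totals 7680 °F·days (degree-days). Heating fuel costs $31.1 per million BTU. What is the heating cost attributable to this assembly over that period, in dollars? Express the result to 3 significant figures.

0.504/1.18 = 0.4271
R_total = 0.4271 + 47.3 + 2.24 = 49.97 ft²·°F·h/BTU
E = A × HDD × 24 / R = 2160 × 7680 × 24 / 49.97 = 7968000 BTU
Cost = 7968000/10⁶ × 31.1 = $247.8

248 dollars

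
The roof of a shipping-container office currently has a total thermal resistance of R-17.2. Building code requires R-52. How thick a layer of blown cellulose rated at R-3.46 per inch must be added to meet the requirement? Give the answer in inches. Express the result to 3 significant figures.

ΔR = 52 − 17.2 = 34.8 ft²·°F·h/BTU
L = ΔR / (R/in) = 34.8/3.46 = 10.06 in

10.1 in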